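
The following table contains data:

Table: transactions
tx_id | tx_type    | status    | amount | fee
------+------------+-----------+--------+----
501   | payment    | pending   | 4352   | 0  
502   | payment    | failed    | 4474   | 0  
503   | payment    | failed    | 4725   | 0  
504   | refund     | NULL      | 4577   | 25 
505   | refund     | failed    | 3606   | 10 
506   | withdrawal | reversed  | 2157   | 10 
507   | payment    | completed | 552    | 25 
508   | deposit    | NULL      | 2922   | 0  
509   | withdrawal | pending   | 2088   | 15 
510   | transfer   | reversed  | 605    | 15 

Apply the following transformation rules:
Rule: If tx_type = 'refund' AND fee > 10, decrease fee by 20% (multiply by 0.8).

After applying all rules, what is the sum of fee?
95.0

Step 1: Find records where tx_type = 'refund' AND fee > 10
Step 2: 1 records match, summing to 25
Step 3: After multiplier: 25 × 0.8 = 20.0
Step 4: Unaffected records sum: 75
Step 5: Final sum = 20.0 + 75 = 95.0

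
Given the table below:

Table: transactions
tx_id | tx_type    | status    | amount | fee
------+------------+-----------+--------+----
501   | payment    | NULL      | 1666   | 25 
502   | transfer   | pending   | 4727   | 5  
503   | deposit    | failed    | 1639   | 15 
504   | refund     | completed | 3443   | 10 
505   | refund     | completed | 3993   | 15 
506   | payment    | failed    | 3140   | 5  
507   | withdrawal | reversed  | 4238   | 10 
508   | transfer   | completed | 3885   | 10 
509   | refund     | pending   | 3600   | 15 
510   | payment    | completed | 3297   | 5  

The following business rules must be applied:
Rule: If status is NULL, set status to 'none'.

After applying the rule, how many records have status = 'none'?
1

Step 1: Count records where status IS NULL
Step 2: Found 1 records with NULL status
Step 3: These records will have status set to 'none'
Step 4: Records already having status = 'none': 0
Step 5: Answer: 1 + 0 = 1 records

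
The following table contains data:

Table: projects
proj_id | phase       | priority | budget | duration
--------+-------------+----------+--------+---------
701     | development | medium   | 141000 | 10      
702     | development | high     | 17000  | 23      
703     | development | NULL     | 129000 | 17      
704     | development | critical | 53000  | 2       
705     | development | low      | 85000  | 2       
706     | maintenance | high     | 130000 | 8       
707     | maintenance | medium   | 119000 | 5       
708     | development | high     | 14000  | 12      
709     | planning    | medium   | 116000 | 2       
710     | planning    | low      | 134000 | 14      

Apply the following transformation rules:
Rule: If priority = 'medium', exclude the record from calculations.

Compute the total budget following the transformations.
562000

Step 1: Identify records where priority = 'medium'
Step 2: The excluded records sum to 376000
Step 3: Original total budget = 938000
Step 4: Remaining total = 938000 - 376000 = 562000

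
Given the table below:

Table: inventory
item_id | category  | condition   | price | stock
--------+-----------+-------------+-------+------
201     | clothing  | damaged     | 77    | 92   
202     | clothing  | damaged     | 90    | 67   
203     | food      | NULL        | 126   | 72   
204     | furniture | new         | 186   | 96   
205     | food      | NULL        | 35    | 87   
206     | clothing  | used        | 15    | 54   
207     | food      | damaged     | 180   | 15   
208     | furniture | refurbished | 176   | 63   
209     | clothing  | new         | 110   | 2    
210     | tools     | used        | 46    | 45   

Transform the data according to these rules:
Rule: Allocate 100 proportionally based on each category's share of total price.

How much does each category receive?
clothing: 28.05, food: 32.76, furniture: 34.77, tools: 4.42

Step 1: Calculate total price = 1041
Step 2: Calculate each category's proportion:
  clothing: 292/1041 = 28.05% → 28.05
  food: 341/1041 = 32.76% → 32.76
  furniture: 362/1041 = 34.77% → 34.77
  tools: 46/1041 = 4.42% → 4.42
Step 3: Verify: sum of allocations ≈ 100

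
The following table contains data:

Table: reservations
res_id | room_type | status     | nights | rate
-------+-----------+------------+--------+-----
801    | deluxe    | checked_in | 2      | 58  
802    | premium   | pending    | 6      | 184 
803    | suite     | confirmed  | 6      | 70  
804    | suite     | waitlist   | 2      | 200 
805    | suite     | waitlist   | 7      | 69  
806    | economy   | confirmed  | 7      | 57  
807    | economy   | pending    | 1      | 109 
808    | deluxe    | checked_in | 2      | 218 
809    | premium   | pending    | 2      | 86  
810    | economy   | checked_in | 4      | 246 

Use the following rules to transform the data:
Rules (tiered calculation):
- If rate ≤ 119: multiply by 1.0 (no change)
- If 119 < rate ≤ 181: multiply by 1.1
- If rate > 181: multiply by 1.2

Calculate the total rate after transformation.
1466.6

Step 1: Tier 1 (rate ≤ 119): 6 records, sum = 449 × 1.0 = 449.0
Step 2: Tier 2 (119 < rate ≤ 181): 0 records, sum = 0 × 1.1 = 0.0
Step 3: Tier 3 (rate > 181): 4 records, sum = 848 × 1.2 = 1017.6
Step 4: Final sum = 449.0 + 0.0 + 1017.6 = 1466.6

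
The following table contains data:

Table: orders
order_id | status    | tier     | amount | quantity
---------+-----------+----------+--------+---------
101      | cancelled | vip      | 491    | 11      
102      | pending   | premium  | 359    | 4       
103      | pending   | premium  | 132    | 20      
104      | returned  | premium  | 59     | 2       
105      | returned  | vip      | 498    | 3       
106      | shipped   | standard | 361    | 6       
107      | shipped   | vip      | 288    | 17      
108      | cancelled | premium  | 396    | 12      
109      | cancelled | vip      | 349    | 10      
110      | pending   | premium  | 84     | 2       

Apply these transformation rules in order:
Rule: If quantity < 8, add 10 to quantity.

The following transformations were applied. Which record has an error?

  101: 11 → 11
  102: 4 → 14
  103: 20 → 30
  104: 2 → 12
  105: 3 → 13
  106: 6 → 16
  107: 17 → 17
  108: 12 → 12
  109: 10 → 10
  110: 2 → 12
Record 103 has an error. The correct transformed value should be 20, not 30.

Step 1: Check each record against the rule
Step 2: Record 103 has quantity = 20
Step 3: Since 20 >= 8, the bonus should not have been applied
Step 4: Correct value = 20, but claimed value = 30
Conclusion: Record 103 has the error.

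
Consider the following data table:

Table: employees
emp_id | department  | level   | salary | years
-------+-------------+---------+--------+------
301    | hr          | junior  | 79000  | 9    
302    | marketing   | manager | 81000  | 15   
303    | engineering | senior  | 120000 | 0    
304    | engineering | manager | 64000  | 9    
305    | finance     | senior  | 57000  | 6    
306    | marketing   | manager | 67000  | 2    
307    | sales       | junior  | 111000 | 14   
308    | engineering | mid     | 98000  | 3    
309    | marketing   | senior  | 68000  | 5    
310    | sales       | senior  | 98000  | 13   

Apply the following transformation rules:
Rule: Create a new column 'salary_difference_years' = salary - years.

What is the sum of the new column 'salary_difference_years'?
842924

Step 1: For each record, compute salary - years
Example calculations:
  79000 - 9 = 78991
  81000 - 15 = 80985
  120000 - 0 = 120000
  ...
Step 2: Sum all derived values
Step 3: Total = 842924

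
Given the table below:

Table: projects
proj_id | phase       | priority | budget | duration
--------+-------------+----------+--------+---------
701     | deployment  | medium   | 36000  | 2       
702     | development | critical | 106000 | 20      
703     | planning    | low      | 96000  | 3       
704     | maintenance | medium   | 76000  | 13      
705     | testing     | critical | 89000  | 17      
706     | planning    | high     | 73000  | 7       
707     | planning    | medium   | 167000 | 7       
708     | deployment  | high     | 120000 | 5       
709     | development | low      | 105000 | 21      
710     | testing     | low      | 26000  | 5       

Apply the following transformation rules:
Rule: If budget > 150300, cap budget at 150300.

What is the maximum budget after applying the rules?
150300

Step 1: Original maximum budget = 167000
Step 2: Apply cap at 150300
Step 3: 1 records had budget > 150300 and were capped
Step 4: Maximum after transformation = 150300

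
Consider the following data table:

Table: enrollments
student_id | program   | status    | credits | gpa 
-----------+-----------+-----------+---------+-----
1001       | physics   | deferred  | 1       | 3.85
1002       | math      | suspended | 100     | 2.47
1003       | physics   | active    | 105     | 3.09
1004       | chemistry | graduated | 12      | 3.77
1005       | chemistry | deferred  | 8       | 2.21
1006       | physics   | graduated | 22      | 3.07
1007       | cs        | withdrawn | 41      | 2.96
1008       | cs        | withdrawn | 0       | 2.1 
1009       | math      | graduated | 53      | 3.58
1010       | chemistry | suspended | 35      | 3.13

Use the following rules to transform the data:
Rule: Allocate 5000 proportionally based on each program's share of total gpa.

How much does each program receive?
chemistry: 1506.78, cs: 836.92, math: 1000.66, physics: 1655.64

Step 1: Calculate total gpa = 30.23
Step 2: Calculate each program's proportion:
  chemistry: 9.11/30.23 = 30.14% → 1506.78
  cs: 5.06/30.23 = 16.74% → 836.92
  math: 6.05/30.23 = 20.01% → 1000.66
  physics: 10.01/30.23 = 33.11% → 1655.64
Step 3: Verify: sum of allocations ≈ 5000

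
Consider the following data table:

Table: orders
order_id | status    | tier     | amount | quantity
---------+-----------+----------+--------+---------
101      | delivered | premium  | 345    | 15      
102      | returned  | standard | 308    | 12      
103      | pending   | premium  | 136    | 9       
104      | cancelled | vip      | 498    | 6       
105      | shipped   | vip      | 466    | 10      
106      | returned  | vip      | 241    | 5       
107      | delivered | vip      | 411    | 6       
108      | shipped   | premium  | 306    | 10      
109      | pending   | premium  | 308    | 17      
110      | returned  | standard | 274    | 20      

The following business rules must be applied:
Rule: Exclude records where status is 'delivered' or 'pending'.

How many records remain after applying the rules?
6

Step 1: Count records to exclude
  - 2 (delivered) + 2 (pending) = 4 records
Step 2: Total records: 10
Step 3: Remaining = 10 - 4 = 6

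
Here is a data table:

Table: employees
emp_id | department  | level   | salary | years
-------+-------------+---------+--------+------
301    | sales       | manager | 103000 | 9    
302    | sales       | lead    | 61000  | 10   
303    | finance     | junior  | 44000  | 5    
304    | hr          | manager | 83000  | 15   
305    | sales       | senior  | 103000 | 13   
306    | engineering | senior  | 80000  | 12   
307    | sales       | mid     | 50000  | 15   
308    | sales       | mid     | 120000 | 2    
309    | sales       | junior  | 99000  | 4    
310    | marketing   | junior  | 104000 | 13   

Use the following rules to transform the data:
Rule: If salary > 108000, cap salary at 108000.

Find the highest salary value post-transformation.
108000

Step 1: Original maximum salary = 120000
Step 2: Apply cap at 108000
Step 3: 1 records had salary > 108000 and were capped
Step 4: Maximum after transformation = 108000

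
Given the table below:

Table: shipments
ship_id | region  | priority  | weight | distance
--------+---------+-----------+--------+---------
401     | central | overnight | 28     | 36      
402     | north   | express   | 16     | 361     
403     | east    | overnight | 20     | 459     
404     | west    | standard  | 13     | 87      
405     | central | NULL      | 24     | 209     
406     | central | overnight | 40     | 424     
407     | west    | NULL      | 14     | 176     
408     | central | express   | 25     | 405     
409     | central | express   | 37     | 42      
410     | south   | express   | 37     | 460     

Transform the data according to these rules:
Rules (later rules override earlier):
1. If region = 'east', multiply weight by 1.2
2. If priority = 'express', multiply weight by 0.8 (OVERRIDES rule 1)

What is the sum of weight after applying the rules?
235.0

Step 1: Rule 2 takes priority for records with priority = 'express'
  - 4 records: 115 × 0.8 = 92.0
Step 2: Rule 1 applies to remaining records with region = 'east'
  - 1 records: 20 × 1.2 = 24.0
Step 3: Other records unchanged: 119
Step 4: Final sum = 92.0 + 24.0 + 119 = 235.0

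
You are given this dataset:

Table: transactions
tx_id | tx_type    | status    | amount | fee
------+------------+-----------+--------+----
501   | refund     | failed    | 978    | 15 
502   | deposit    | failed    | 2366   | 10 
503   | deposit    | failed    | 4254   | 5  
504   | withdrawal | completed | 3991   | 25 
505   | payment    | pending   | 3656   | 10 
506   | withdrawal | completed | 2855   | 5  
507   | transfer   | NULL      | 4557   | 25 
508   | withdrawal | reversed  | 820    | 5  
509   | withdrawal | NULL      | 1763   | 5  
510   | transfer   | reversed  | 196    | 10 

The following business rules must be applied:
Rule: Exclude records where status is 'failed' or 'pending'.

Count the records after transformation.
6

Step 1: Count records to exclude
  - 3 (failed) + 1 (pending) = 4 records
Step 2: Total records: 10
Step 3: Remaining = 10 - 4 = 6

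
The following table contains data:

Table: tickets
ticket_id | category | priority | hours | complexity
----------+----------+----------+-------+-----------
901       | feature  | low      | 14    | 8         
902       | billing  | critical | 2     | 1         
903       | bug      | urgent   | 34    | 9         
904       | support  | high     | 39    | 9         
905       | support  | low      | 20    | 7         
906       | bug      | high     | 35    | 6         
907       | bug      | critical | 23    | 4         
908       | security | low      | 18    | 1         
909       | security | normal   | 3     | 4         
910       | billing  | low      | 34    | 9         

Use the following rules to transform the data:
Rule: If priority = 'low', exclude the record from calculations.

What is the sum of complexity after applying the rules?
33

Step 1: Identify records where priority = 'low'
Step 2: The excluded records sum to 25
Step 3: Original total complexity = 58
Step 4: Remaining total = 58 - 25 = 33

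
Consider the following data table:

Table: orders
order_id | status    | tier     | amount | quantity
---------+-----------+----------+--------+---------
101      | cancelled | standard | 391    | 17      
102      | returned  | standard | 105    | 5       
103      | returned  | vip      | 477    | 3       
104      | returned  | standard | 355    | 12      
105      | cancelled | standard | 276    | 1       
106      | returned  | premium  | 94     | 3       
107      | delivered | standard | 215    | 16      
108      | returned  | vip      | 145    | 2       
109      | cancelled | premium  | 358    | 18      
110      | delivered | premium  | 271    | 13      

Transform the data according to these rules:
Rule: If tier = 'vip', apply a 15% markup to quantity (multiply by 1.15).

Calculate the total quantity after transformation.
90.75

Step 1: Records with tier = 'vip' have total quantity = 5
Step 2: Apply multiplier: 5 × 1.15 = 5.75
Step 3: Other records total: 85
Step 4: Final sum = 5.75 + 85 = 90.75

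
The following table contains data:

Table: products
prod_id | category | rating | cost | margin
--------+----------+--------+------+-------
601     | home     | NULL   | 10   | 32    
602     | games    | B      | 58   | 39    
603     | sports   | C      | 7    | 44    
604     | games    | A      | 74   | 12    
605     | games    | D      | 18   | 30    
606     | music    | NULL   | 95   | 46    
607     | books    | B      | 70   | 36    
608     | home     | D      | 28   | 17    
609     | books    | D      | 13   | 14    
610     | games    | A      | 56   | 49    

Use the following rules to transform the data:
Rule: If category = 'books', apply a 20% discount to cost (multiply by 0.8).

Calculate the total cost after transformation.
412.4

Step 1: Records with category = 'books' have total cost = 83
Step 2: Apply multiplier: 83 × 0.8 = 66.4
Step 3: Other records total: 346
Step 4: Final sum = 66.4 + 346 = 412.4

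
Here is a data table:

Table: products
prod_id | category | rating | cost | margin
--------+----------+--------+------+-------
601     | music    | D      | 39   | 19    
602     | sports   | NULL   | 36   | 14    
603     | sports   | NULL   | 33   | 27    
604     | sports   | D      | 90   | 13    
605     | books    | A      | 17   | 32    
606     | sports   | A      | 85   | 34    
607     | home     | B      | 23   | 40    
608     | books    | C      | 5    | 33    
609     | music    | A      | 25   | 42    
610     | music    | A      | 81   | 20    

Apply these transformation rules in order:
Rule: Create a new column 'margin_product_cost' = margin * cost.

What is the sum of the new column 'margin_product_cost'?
10495

Step 1: For each record, compute margin * cost
Example calculations:
  19 * 39 = 741
  14 * 36 = 504
  27 * 33 = 891
  ...
Step 2: Sum all derived values
Step 3: Total = 10495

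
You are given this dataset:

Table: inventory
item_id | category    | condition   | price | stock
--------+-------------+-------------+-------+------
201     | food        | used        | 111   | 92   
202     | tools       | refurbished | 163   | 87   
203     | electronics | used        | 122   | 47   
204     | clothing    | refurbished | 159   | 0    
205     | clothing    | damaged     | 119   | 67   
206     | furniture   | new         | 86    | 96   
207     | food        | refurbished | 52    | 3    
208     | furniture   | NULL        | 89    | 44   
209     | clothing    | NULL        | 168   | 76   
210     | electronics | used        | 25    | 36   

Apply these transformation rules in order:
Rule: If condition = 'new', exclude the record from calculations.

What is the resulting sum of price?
1008

Step 1: Identify records where condition = 'new'
Step 2: The excluded records sum to 86
Step 3: Original total price = 1094
Step 4: Remaining total = 1094 - 86 = 1008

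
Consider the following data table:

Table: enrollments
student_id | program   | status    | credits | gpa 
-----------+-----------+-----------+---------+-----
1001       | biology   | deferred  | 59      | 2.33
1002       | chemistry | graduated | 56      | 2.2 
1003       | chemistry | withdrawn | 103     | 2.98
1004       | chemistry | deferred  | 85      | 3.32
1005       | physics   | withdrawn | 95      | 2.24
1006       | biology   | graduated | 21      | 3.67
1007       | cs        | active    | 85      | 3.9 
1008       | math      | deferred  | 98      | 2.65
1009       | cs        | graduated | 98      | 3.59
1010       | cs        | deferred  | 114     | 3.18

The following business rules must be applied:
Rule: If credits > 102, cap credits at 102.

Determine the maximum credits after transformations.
102

Step 1: Original maximum credits = 114
Step 2: Apply cap at 102
Step 3: 2 records had credits > 102 and were capped
Step 4: Maximum after transformation = 102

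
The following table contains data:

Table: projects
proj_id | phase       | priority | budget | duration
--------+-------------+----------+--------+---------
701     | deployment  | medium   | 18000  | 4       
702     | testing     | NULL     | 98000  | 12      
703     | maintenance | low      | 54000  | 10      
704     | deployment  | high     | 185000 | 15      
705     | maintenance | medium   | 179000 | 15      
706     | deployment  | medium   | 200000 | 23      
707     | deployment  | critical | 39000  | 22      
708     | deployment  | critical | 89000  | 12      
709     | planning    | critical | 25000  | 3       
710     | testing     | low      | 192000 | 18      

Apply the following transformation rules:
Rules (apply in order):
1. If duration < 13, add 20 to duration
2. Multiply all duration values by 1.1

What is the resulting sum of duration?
257.4

Step 1: Apply Rule 1 - Add 20 to records with duration < 13
  - 5 records affected: 41 + (5 × 20) = 141
  - Unaffected records: 93
  - Sum after Rule 1: 234
Step 2: Apply Rule 2 - Multiply all by 1.1
  - 234 × 1.1 = 257.4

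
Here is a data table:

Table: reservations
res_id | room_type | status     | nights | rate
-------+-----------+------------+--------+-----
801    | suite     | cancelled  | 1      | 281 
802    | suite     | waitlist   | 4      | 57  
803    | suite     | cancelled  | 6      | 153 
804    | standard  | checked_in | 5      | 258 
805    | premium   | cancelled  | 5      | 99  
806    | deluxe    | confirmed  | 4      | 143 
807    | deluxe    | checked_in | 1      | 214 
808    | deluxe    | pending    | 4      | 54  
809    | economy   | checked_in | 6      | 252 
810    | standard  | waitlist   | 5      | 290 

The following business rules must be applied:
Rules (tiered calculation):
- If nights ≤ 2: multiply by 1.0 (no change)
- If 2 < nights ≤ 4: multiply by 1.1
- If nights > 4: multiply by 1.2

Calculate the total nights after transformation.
47.6

Step 1: Tier 1 (nights ≤ 2): 2 records, sum = 2 × 1.0 = 2.0
Step 2: Tier 2 (2 < nights ≤ 4): 3 records, sum = 12 × 1.1 = 13.2
Step 3: Tier 3 (nights > 4): 5 records, sum = 27 × 1.2 = 32.4
Step 4: Final sum = 2.0 + 13.2 + 32.4 = 47.6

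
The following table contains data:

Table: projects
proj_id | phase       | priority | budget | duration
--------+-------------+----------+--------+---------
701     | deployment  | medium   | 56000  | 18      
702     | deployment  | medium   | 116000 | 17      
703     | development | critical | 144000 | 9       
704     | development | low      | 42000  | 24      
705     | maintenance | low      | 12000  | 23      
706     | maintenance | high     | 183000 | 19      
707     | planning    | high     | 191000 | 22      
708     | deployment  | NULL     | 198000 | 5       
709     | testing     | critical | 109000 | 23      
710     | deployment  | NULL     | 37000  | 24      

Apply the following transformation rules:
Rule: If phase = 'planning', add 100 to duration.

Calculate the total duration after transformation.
284

Step 1: Count records where phase = 'planning': 1
Step 2: Total bonus added: 1 × 100 = 100
Step 3: Original sum of duration: 184
Step 4: Final sum = 184 + 100 = 284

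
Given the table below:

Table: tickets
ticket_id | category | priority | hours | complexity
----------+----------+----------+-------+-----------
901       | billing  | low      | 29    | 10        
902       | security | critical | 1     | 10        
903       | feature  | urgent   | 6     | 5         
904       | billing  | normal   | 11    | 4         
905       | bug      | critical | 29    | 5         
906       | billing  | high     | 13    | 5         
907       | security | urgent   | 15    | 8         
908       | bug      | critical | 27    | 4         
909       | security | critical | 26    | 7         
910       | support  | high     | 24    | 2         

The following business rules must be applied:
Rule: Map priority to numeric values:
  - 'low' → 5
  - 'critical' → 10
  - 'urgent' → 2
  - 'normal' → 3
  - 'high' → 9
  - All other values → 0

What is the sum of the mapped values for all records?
70

Step 1: Apply mapping to each record
Step 2: Count by status:
  'low': 1 records × 5 = 5
  'critical': 4 records × 10 = 40
  'urgent': 2 records × 2 = 4
  'normal': 1 records × 3 = 3
  'high': 2 records × 9 = 18
Step 3: Sum all mapped values = 70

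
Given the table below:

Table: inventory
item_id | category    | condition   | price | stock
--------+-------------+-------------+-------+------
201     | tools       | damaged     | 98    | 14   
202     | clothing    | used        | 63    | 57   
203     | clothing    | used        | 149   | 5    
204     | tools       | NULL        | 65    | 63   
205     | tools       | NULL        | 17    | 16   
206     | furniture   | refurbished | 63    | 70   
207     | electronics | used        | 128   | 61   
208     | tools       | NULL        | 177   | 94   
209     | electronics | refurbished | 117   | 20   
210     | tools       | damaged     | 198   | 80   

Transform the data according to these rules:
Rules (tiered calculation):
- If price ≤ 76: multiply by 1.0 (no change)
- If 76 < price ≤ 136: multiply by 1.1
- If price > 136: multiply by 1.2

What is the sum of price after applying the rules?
1214.1

Step 1: Tier 1 (price ≤ 76): 4 records, sum = 208 × 1.0 = 208.0
Step 2: Tier 2 (76 < price ≤ 136): 3 records, sum = 343 × 1.1 = 377.3
Step 3: Tier 3 (price > 136): 3 records, sum = 524 × 1.2 = 628.8
Step 4: Final sum = 208.0 + 377.3 + 628.8 = 1214.1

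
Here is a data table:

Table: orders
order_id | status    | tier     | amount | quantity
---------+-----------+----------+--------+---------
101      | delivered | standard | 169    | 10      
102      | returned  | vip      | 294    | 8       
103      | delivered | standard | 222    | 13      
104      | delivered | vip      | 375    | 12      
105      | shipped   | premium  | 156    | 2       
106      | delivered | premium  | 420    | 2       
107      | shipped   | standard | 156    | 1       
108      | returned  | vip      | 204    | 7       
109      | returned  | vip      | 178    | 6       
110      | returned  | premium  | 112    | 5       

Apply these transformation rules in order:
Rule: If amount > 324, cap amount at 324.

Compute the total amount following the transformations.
2139

Step 1: 2 records have amount > 324
Step 2: These records originally summed to 795
Step 3: After capping: 2 × 324 = 648
Step 4: Unaffected records sum: 1491
Step 5: Final sum = 648 + 1491 = 2139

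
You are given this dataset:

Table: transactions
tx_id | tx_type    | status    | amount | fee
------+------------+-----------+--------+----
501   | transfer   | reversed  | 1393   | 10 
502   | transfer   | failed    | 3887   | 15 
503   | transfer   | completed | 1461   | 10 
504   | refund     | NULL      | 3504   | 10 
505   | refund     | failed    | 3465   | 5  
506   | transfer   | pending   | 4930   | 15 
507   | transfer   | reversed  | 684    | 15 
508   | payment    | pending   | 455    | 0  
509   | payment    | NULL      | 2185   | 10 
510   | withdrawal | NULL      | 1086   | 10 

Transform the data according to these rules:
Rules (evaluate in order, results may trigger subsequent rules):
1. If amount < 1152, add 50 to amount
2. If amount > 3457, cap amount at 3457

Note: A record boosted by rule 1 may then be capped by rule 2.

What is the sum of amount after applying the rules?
21242

Step 1: Apply rule 1 to records with amount < 1152
  - 3 records get bonus of 50
  - Of these, 0 records then exceed 3457 and get capped
Step 2: Apply rule 2 to records with amount > 3457
  - 4 records (original) are capped
Step 3: Calculate final sum = 21242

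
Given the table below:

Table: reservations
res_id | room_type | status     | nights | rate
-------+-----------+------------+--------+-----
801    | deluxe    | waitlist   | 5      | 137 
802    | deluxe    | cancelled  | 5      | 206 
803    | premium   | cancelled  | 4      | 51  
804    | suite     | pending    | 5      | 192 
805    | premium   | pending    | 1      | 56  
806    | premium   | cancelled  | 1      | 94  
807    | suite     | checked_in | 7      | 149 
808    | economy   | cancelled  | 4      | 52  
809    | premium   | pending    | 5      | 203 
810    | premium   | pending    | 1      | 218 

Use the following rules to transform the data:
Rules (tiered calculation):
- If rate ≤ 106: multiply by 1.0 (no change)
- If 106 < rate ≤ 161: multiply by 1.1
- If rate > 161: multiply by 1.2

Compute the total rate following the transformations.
1550.4

Step 1: Tier 1 (rate ≤ 106): 4 records, sum = 253 × 1.0 = 253.0
Step 2: Tier 2 (106 < rate ≤ 161): 2 records, sum = 286 × 1.1 = 314.6
Step 3: Tier 3 (rate > 161): 4 records, sum = 819 × 1.2 = 982.8
Step 4: Final sum = 253.0 + 314.6 + 982.8 = 1550.4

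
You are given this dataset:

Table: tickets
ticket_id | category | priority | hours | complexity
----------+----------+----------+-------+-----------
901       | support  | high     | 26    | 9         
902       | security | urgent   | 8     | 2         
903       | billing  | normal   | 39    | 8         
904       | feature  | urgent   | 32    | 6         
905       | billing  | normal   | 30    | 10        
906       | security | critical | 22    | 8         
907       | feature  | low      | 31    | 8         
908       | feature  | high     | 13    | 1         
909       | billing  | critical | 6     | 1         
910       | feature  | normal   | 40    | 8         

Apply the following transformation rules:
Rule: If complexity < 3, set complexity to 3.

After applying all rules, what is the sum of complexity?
66

Step 1: 3 records have complexity < 3
Step 2: These records originally summed to 4
Step 3: After setting to minimum: 3 × 3 = 9
Step 4: Unaffected records sum: 57
Step 5: Final sum = 9 + 57 = 66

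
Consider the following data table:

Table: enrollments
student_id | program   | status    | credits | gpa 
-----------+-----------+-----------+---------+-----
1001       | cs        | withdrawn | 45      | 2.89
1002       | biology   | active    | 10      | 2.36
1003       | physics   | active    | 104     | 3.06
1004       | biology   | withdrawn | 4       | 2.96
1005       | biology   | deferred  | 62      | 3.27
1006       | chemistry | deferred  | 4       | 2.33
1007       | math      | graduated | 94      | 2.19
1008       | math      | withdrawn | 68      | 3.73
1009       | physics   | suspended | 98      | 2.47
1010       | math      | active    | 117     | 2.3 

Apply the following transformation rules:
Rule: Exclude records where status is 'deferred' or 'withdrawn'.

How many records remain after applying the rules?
5

Step 1: Count records to exclude
  - 2 (deferred) + 3 (withdrawn) = 5 records
Step 2: Total records: 10
Step 3: Remaining = 10 - 5 = 5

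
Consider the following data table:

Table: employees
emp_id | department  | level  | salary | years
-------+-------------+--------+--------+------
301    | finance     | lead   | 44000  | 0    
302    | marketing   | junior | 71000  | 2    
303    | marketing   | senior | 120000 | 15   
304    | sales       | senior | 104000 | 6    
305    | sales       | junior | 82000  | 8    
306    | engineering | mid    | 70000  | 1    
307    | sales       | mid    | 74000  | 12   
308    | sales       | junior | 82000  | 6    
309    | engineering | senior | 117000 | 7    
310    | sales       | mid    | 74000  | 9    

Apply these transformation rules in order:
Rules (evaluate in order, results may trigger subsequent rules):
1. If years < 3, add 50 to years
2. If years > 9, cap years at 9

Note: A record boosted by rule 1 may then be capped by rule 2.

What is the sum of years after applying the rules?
81

Step 1: Apply rule 1 to records with years < 3
  - 3 records get bonus of 50
  - Of these, 3 records then exceed 9 and get capped
Step 2: Apply rule 2 to records with years > 9
  - 2 records (original) are capped
Step 3: Calculate final sum = 81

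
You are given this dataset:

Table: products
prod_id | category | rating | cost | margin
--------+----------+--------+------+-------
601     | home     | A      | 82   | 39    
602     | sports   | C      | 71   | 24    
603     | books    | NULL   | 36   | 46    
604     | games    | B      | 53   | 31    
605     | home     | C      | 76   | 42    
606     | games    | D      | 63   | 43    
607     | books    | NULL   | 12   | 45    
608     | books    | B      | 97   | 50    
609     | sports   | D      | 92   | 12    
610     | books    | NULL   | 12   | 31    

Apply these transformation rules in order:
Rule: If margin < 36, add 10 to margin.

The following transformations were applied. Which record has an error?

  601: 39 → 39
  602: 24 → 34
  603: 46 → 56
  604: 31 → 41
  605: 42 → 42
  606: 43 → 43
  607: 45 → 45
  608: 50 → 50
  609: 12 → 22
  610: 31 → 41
Record 603 has an error. The correct transformed value should be 46, not 56.

Step 1: Check each record against the rule
Step 2: Record 603 has margin = 46
Step 3: Since 46 >= 36, the bonus should not have been applied
Step 4: Correct value = 46, but claimed value = 56
Conclusion: Record 603 has the error.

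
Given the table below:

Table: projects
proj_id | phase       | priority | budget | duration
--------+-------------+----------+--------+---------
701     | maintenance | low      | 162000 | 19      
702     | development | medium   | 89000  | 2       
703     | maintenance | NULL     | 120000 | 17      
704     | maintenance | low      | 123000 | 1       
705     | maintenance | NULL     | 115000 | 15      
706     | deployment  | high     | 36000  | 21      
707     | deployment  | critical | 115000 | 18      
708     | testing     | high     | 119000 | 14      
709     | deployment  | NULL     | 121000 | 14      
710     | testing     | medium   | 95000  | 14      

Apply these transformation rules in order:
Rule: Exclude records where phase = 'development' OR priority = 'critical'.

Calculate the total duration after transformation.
115

Step 1: Find records where phase = 'development' OR priority = 'critical'
Step 2: 2 records match, summing to 20
Step 3: Original sum: 135
Step 4: Remaining sum = 135 - 20 = 115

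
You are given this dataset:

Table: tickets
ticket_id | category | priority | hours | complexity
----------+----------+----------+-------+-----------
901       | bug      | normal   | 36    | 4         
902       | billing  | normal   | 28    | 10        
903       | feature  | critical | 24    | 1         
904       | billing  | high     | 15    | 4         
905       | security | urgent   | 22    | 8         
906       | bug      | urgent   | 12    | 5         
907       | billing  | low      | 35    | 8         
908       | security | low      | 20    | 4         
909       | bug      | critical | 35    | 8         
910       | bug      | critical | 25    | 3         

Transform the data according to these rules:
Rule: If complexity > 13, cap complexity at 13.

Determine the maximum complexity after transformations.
10

Step 1: Original maximum complexity = 10
Step 2: Check cap of 13 against maximum
Step 3: No records exceed the cap (max 10 <= cap 13), so no capping applies
Step 4: Maximum after transformation = 10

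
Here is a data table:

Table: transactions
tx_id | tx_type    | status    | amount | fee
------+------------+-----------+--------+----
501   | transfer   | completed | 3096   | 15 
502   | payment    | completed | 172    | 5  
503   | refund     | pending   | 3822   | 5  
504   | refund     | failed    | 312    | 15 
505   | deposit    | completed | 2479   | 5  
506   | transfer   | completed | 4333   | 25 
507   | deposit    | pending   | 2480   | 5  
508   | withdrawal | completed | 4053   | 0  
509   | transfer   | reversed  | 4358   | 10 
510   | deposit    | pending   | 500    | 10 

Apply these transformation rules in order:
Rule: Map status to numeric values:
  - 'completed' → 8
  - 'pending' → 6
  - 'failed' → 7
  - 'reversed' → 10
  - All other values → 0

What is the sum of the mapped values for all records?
75

Step 1: Apply mapping to each record
Step 2: Count by status:
  'completed': 5 records × 8 = 40
  'pending': 3 records × 6 = 18
  'failed': 1 records × 7 = 7
  'reversed': 1 records × 10 = 10
Step 3: Sum all mapped values = 75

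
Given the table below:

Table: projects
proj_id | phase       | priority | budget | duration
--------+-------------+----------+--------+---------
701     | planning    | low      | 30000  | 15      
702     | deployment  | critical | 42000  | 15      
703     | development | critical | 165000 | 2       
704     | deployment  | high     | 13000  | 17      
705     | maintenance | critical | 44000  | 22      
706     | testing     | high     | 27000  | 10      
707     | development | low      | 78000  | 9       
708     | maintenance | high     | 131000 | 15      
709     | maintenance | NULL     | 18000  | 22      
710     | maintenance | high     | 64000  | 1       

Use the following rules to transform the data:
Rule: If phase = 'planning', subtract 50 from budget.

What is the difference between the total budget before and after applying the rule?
50

Step 1: Original sum of budget = 612000
Step 2: 1 records have phase = 'planning'
Step 3: Each affected record changes by -50
Step 4: Total change = 1 × -50 = -50
Step 5: New sum = 612000 + -50 = 611950
Step 6: Difference = |611950 - 612000| = 50
        (Sum decreased by 50)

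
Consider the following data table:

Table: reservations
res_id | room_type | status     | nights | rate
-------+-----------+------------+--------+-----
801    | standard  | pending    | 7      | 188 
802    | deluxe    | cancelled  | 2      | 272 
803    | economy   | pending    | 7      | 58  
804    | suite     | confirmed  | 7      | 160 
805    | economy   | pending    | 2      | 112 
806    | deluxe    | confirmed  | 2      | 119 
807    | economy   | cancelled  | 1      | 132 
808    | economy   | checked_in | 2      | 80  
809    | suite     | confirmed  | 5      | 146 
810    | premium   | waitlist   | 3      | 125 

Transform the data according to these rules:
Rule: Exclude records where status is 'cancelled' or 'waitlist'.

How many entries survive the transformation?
7

Step 1: Count records to exclude
  - 2 (cancelled) + 1 (waitlist) = 3 records
Step 2: Total records: 10
Step 3: Remaining = 10 - 3 = 7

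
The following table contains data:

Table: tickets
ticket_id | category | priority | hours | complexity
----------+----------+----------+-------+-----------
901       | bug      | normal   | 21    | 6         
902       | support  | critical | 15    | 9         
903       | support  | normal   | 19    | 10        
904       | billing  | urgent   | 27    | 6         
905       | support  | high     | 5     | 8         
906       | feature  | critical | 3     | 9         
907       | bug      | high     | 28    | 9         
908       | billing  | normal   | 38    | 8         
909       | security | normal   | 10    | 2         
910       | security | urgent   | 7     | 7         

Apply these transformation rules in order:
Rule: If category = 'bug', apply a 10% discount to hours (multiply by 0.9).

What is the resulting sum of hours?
168.1

Step 1: Records with category = 'bug' have total hours = 49
Step 2: Apply multiplier: 49 × 0.9 = 44.1
Step 3: Other records total: 124
Step 4: Final sum = 44.1 + 124 = 168.1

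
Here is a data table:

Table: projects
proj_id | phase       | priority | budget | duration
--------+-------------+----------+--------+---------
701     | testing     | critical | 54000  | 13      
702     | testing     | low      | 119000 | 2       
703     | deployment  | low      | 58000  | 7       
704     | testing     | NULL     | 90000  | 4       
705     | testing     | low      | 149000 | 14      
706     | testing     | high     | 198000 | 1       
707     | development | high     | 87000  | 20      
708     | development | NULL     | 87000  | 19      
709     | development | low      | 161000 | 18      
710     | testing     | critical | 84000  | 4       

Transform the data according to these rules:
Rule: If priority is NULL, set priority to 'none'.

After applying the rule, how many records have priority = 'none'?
2

Step 1: Count records where priority IS NULL
Step 2: Found 2 records with NULL priority
Step 3: These records will have priority set to 'none'
Step 4: Records already having priority = 'none': 0
Step 5: Answer: 2 + 0 = 2 records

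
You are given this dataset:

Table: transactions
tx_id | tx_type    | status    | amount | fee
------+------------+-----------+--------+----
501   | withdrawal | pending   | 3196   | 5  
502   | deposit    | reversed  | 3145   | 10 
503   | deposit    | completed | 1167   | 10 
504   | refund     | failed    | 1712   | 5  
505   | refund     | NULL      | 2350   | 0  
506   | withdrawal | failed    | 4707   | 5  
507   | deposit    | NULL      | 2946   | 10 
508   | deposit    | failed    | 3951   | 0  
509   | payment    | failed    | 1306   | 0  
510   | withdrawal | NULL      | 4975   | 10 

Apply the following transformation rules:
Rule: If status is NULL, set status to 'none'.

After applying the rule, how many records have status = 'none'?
3

Step 1: Count records where status IS NULL
Step 2: Found 3 records with NULL status
Step 3: These records will have status set to 'none'
Step 4: Records already having status = 'none': 0
Step 5: Answer: 3 + 0 = 3 records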